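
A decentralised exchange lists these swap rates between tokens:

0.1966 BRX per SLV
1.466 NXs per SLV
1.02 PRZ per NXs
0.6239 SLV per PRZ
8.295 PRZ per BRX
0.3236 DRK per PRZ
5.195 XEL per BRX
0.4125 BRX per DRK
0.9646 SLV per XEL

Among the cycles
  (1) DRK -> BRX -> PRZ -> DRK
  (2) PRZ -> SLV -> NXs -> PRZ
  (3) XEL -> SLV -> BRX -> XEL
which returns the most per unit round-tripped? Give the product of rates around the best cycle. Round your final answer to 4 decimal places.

(1) 0.4125 × 8.295 × 0.3236 = 1.10726
(2) 0.6239 × 1.466 × 1.02 = 0.93293
(3) 0.9646 × 0.1966 × 5.195 = 0.98518
Highest is cycle (1) at 1.1073 (>1, arbitrage).

1.1073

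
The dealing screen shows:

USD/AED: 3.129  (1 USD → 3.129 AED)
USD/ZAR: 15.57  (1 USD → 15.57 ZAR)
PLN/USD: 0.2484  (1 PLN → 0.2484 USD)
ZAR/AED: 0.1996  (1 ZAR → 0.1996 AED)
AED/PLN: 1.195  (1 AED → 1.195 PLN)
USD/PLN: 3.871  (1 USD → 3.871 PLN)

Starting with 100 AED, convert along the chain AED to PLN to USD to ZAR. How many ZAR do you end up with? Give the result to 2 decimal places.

100 AED × 1.195 = 119.5 PLN
119.5 PLN × 0.2484 = 29.6838 USD
29.6838 USD × 15.57 = 462.176766 ZAR

462.18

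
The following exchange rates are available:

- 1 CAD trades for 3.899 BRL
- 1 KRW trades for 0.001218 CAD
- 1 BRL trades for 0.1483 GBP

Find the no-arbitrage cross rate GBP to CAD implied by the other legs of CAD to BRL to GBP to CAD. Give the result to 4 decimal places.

Known legs of the cycle: 3.899 × 0.1483 = 0.5782217
For no arbitrage the full-cycle product must be 1, so the missing rate is 1 / 0.5782217 ≈ 1.729440.

1.7294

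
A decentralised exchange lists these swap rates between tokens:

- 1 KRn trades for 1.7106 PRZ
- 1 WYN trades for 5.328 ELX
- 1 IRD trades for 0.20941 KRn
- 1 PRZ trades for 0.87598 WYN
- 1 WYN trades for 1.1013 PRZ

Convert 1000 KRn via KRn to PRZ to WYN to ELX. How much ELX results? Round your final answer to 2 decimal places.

1000 KRn × 1.7106 = 1710.6 PRZ
1710.6 PRZ × 0.87598 = 1498.451388 WYN
1498.451388 WYN × 5.328 = 7983.748995264 ELX

7983.75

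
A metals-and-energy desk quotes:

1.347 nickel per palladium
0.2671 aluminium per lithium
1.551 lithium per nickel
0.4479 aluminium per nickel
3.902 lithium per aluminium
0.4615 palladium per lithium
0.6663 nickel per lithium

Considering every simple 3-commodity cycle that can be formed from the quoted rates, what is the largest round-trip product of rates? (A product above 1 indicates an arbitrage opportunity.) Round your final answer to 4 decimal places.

lithium→nickel→aluminium→lithium: 0.6663 × 0.4479 × 3.902 = 1.16450
lithium→palladium→nickel→lithium: 0.4615 × 1.347 × 1.551 = 0.96416
Maximum is lithium→nickel→aluminium→lithium at 1.1645; arbitrage exists.

1.1645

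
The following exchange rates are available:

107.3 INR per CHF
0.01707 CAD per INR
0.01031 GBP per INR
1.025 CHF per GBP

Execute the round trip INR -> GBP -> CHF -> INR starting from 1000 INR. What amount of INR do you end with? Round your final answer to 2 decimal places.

1133.92

1000 INR × 0.01031 = 10.31 GBP
10.31 GBP × 1.025 = 10.56775 CHF
10.56775 CHF × 107.3 = 1133.919575 INR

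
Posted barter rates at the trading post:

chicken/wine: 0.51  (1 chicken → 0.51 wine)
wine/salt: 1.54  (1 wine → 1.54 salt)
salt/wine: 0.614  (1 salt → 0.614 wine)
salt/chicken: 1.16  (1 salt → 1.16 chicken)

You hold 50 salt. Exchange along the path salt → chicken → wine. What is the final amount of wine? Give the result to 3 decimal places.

50 salt × 1.16 = 58 chicken
58 chicken × 0.51 = 29.58 wine

29.580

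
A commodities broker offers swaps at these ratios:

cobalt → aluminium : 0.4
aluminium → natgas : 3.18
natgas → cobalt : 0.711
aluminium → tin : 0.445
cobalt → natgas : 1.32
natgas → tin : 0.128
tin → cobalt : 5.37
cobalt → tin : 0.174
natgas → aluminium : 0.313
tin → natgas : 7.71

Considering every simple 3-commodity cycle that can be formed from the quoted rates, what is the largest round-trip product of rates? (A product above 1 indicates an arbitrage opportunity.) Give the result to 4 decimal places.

tin→natgas→aluminium→tin: 7.71 × 0.313 × 0.445 = 1.07389
tin→cobalt→aluminium→tin: 5.37 × 0.4 × 0.445 = 0.95586
tin→natgas→cobalt→tin: 7.71 × 0.711 × 0.174 = 0.95383
tin→cobalt→natgas→tin: 5.37 × 1.32 × 0.128 = 0.90732
cobalt→aluminium→natgas→cobalt: 0.4 × 3.18 × 0.711 = 0.90439
Maximum is tin→natgas→aluminium→tin at 1.0739; arbitrage exists.

1.0739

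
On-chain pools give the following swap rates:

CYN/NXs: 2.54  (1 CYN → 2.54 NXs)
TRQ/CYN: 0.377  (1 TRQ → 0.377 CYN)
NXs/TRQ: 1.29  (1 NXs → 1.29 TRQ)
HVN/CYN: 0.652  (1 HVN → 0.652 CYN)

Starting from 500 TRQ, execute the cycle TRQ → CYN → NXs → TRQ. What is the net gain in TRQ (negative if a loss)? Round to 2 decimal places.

117.64

500 TRQ × 0.377 = 188.5 CYN
188.5 CYN × 2.54 = 478.79 NXs
478.79 NXs × 1.29 = 617.6391 TRQ
Net change: 617.6391 − 500 = 117.6391 TRQ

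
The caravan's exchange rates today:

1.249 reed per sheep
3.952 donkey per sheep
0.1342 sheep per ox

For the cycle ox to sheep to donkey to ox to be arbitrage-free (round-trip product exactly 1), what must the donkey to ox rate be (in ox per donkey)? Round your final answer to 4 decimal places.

Known legs of the cycle: 0.1342 × 3.952 = 0.5303584
For no arbitrage the full-cycle product must be 1, so the missing rate is 1 / 0.5303584 ≈ 1.885517.

1.8855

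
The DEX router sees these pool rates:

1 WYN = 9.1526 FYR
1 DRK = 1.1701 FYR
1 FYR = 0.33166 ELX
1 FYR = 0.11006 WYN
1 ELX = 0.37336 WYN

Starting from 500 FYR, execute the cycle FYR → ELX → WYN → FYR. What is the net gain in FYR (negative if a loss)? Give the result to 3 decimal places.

66.677

500 FYR × 0.33166 = 165.83 ELX
165.83 ELX × 0.37336 = 61.9142888 WYN
61.9142888 WYN × 9.1526 = 566.67671967088 FYR
Net change: 566.67671967088 − 500 = 66.67671967088 FYR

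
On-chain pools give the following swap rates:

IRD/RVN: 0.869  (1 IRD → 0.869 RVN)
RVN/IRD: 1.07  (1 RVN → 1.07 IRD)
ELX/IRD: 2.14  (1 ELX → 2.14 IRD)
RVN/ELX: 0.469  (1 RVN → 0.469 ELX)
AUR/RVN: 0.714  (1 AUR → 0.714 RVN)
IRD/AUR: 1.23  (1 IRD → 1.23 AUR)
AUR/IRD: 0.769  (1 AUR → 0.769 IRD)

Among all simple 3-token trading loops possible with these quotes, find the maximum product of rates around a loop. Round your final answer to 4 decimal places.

RVN→IRD→AUR→RVN: 1.07 × 1.23 × 0.714 = 0.93970
RVN→ELX→IRD→RVN: 0.469 × 2.14 × 0.869 = 0.87218
Maximum is RVN→IRD→AUR→RVN at 0.9397; no arbitrage — every cycle loses value.

0.9397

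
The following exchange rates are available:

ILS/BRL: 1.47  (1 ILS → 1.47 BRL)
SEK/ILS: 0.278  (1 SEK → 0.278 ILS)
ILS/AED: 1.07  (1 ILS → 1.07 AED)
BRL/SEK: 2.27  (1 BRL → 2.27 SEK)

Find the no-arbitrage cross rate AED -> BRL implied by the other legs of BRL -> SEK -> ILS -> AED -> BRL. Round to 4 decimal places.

1.4810

Known legs of the cycle: 2.27 × 0.278 × 1.07 = 0.6752342
For no arbitrage the full-cycle product must be 1, so the missing rate is 1 / 0.6752342 ≈ 1.480968.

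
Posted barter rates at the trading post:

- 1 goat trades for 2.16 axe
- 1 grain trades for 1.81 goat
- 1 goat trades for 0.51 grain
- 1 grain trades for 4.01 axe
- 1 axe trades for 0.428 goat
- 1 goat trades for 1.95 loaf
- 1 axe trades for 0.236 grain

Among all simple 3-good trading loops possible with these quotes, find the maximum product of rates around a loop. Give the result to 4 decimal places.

0.9227

goat→axe→grain→goat: 2.16 × 0.236 × 1.81 = 0.92267
goat→grain→axe→goat: 0.51 × 4.01 × 0.428 = 0.87530
Maximum is goat→axe→grain→goat at 0.9227; no arbitrage — every cycle loses value.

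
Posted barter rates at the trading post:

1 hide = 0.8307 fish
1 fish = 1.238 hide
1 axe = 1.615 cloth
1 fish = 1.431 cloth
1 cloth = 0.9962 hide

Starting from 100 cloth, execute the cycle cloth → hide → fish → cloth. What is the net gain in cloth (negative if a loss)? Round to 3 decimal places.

100 cloth × 0.9962 = 99.62 hide
99.62 hide × 0.8307 = 82.754334 fish
82.754334 fish × 1.431 = 118.421451954 cloth
Net change: 118.421451954 − 100 = 18.421451954 cloth

18.421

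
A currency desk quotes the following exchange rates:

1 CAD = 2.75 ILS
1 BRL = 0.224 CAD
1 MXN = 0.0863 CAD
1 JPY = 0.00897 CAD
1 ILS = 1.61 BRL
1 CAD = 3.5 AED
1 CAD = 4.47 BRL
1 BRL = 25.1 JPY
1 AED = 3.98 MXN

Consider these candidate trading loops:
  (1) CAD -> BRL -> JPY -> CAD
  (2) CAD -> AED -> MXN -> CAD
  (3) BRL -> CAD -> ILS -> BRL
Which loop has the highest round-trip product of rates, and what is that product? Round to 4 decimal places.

1.2022

(1) 4.47 × 25.1 × 0.00897 = 1.00641
(2) 3.5 × 3.98 × 0.0863 = 1.20216
(3) 0.224 × 2.75 × 1.61 = 0.99176
Highest is cycle (2) at 1.2022 (>1, arbitrage).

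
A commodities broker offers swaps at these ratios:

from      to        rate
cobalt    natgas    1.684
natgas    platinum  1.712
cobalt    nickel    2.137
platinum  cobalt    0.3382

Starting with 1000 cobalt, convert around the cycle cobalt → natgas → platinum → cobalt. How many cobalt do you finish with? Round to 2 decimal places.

1000 cobalt × 1.684 = 1684 natgas
1684 natgas × 1.712 = 2883.008 platinum
2883.008 platinum × 0.3382 = 975.0333056 cobalt

975.03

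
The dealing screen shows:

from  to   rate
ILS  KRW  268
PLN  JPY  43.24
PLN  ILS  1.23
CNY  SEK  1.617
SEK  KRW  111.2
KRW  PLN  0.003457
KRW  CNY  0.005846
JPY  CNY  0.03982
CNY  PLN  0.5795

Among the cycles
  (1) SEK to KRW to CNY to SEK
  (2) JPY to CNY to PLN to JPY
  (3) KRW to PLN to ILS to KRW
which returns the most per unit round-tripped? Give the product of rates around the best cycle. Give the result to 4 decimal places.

(1) 111.2 × 0.005846 × 1.617 = 1.05117
(2) 0.03982 × 0.5795 × 43.24 = 0.99779
(3) 0.003457 × 1.23 × 268 = 1.13957
Highest is cycle (3) at 1.1396 (>1, arbitrage).

1.1396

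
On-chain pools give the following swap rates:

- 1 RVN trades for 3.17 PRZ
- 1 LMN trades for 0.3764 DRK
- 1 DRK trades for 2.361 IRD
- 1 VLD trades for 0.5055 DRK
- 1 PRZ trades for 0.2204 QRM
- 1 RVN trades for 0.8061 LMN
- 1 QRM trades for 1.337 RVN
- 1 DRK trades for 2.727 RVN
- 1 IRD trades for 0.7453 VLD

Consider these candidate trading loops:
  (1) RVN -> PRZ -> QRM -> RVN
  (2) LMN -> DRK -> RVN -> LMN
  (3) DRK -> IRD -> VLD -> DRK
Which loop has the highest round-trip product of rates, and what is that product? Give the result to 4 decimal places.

(1) 3.17 × 0.2204 × 1.337 = 0.93412
(2) 0.3764 × 2.727 × 0.8061 = 0.82742
(3) 2.361 × 0.7453 × 0.5055 = 0.88950
Highest is cycle (1) at 0.9341 (≤1, no arbitrage).

0.9341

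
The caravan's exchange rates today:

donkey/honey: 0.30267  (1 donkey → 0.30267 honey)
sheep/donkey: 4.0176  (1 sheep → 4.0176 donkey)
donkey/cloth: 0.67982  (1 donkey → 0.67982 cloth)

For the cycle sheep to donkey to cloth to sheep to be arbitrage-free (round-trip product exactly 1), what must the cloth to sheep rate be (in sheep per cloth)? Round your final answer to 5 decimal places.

0.36613

Known legs of the cycle: 4.0176 × 0.67982 = 2.731244832
For no arbitrage the full-cycle product must be 1, so the missing rate is 1 / 2.731244832 ≈ 0.3661334.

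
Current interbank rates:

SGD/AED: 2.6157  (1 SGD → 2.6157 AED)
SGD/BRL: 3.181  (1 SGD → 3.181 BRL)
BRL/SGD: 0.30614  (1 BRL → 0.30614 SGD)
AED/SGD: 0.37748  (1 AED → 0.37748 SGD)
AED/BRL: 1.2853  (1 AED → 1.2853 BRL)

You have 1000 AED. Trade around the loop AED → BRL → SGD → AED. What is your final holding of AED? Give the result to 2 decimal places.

1000 AED × 1.2853 = 1285.3 BRL
1285.3 BRL × 0.30614 = 393.481742 SGD
393.481742 SGD × 2.6157 = 1029.2301925494 AED

1029.23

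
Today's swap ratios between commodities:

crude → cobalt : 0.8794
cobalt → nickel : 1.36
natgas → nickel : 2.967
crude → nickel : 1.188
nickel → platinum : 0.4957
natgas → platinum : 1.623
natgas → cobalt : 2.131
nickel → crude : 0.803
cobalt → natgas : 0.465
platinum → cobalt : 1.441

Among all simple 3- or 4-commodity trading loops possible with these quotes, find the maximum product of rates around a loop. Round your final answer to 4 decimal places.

cobalt→natgas→platinum→cobalt: 0.465 × 1.623 × 1.441 = 1.08752
cobalt→natgas→nickel→platinum→cobalt: 0.465 × 2.967 × 0.4957 × 1.441 = 0.98549
cobalt→natgas→nickel→crude→cobalt: 0.465 × 2.967 × 0.803 × 0.8794 = 0.97425
cobalt→nickel→platinum→cobalt: 1.36 × 0.4957 × 1.441 = 0.97145
cobalt→nickel→crude→cobalt: 1.36 × 0.803 × 0.8794 = 0.96038
Maximum is cobalt→natgas→platinum→cobalt at 1.0875; arbitrage exists.

1.0875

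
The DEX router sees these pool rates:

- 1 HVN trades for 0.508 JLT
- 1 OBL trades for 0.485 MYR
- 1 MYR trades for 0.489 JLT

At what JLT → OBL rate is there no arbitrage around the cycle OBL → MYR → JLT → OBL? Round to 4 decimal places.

4.2165

Known legs of the cycle: 0.485 × 0.489 = 0.237165
For no arbitrage the full-cycle product must be 1, so the missing rate is 1 / 0.237165 ≈ 4.216474.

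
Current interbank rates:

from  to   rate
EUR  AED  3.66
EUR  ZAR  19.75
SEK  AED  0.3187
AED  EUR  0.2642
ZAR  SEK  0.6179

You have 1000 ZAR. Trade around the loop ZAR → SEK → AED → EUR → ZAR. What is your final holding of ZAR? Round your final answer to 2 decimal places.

1027.54

1000 ZAR × 0.6179 = 617.9 SEK
617.9 SEK × 0.3187 = 196.92473 AED
196.92473 AED × 0.2642 = 52.027513666 EUR
52.027513666 EUR × 19.75 = 1027.5433949035 ZAR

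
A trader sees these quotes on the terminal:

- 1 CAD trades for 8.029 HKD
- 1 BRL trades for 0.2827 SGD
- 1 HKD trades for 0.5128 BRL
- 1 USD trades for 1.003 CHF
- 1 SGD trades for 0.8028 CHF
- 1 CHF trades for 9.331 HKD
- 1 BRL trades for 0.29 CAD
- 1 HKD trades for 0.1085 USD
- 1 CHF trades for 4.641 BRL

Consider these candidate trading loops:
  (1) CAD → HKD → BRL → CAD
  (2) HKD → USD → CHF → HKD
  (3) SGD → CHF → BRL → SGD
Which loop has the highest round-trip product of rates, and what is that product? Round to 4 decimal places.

1.1940

(1) 8.029 × 0.5128 × 0.29 = 1.19401
(2) 0.1085 × 1.003 × 9.331 = 1.01545
(3) 0.8028 × 4.641 × 0.2827 = 1.05328
Highest is cycle (1) at 1.1940 (>1, arbitrage).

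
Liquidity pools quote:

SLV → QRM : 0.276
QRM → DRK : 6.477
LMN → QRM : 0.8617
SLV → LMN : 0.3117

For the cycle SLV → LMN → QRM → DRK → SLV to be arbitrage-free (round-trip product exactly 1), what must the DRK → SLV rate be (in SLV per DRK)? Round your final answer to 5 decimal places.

Known legs of the cycle: 0.3117 × 0.8617 × 6.477 = 1.73966967153
For no arbitrage the full-cycle product must be 1, so the missing rate is 1 / 1.73966967153 ≈ 0.5748218.

0.57482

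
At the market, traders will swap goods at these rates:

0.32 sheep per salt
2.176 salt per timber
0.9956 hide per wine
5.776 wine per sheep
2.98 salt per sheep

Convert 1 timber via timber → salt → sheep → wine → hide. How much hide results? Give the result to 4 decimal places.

1 timber × 2.176 = 2.176 salt
2.176 salt × 0.32 = 0.69632 sheep
0.69632 sheep × 5.776 = 4.02194432 wine
4.02194432 wine × 0.9956 = 4.004247764992 hide

4.0042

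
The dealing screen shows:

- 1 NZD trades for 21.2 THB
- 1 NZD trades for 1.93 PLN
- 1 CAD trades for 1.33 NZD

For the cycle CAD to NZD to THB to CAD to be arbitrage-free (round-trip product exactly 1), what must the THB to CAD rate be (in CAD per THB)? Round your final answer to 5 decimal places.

Known legs of the cycle: 1.33 × 21.2 = 28.196
For no arbitrage the full-cycle product must be 1, so the missing rate is 1 / 28.196 ≈ 0.0354660.

0.03547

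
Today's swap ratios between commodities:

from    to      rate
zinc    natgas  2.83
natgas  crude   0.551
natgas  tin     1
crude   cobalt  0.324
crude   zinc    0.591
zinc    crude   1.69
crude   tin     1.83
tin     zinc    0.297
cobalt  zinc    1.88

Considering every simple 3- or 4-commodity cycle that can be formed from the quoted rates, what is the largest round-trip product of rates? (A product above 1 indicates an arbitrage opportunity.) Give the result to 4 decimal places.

zinc→crude→cobalt→zinc: 1.69 × 0.324 × 1.88 = 1.02941
zinc→natgas→crude→cobalt→zinc: 2.83 × 0.551 × 0.324 × 1.88 = 0.94982
zinc→natgas→crude→zinc: 2.83 × 0.551 × 0.591 = 0.92156
zinc→crude→tin→zinc: 1.69 × 1.83 × 0.297 = 0.91853
zinc→natgas→crude→tin→zinc: 2.83 × 0.551 × 1.83 × 0.297 = 0.84751
zinc→natgas→tin→zinc: 2.83 × 1 × 0.297 = 0.84051
Maximum is zinc→crude→cobalt→zinc at 1.0294; arbitrage exists.

1.0294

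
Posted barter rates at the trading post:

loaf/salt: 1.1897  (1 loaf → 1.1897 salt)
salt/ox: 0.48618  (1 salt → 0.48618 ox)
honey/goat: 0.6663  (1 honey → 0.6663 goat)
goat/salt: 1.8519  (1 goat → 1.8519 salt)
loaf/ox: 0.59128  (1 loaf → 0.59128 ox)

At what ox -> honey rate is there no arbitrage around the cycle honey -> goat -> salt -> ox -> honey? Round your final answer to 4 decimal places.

Known legs of the cycle: 0.6663 × 1.8519 × 0.48618 = 0.5999076971946
For no arbitrage the full-cycle product must be 1, so the missing rate is 1 / 0.5999076971946 ≈ 1.666923.

1.6669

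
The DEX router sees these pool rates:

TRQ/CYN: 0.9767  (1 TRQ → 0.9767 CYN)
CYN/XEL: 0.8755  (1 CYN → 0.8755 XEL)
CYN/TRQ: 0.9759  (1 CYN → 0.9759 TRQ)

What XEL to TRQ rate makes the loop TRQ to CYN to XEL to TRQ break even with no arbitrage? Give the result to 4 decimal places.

1.1695

Known legs of the cycle: 0.9767 × 0.8755 = 0.85510085
For no arbitrage the full-cycle product must be 1, so the missing rate is 1 / 0.85510085 ≈ 1.169453.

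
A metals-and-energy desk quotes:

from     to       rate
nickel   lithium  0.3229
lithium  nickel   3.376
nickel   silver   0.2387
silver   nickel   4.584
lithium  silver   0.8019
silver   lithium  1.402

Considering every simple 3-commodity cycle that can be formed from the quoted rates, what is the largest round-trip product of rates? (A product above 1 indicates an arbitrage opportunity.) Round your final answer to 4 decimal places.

1.1870

silver→nickel→lithium→silver: 4.584 × 0.3229 × 0.8019 = 1.18695
silver→lithium→nickel→silver: 1.402 × 3.376 × 0.2387 = 1.12980
Maximum is silver→nickel→lithium→silver at 1.1870; arbitrage exists.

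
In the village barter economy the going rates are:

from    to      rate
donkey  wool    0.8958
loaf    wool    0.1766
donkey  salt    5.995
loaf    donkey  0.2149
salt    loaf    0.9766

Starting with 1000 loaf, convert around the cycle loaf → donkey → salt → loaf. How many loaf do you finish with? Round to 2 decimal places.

1000 loaf × 0.2149 = 214.9 donkey
214.9 donkey × 5.995 = 1288.3255 salt
1288.3255 salt × 0.9766 = 1258.1786833 loaf

1258.18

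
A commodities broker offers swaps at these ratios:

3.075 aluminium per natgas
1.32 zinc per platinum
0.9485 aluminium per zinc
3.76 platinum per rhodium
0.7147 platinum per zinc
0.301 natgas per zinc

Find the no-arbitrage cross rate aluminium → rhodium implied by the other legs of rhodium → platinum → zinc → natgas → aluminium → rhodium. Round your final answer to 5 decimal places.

Known legs of the cycle: 3.76 × 1.32 × 0.301 × 3.075 = 4.59381384
For no arbitrage the full-cycle product must be 1, so the missing rate is 1 / 4.59381384 ≈ 0.2176840.

0.21768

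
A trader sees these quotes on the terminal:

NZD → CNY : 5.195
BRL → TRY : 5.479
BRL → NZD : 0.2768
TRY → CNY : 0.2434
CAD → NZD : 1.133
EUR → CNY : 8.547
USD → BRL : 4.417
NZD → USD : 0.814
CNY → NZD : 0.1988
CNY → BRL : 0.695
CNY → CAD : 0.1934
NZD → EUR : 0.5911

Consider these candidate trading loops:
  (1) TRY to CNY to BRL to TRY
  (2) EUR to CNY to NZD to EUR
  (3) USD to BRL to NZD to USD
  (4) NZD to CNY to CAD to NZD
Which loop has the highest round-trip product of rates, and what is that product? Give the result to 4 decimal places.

(1) 0.2434 × 0.695 × 5.479 = 0.92684
(2) 8.547 × 0.1988 × 0.5911 = 1.00436
(3) 4.417 × 0.2768 × 0.814 = 0.99522
(4) 5.195 × 0.1934 × 1.133 = 1.13834
Highest is cycle (4) at 1.1383 (>1, arbitrage).

1.1383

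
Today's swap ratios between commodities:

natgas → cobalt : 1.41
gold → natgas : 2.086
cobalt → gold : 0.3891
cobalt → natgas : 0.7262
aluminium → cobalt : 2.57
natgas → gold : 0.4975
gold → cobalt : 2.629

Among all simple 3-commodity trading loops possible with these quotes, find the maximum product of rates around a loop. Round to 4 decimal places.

1.1444

gold→natgas→cobalt→gold: 2.086 × 1.41 × 0.3891 = 1.14444
gold→cobalt→natgas→gold: 2.629 × 0.7262 × 0.4975 = 0.94982
Maximum is gold→natgas→cobalt→gold at 1.1444; arbitrage exists.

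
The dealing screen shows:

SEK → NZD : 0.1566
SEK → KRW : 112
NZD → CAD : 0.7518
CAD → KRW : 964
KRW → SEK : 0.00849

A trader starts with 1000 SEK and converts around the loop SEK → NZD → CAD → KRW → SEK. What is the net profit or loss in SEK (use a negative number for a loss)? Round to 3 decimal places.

1000 SEK × 0.1566 = 156.6 NZD
156.6 NZD × 0.7518 = 117.73188 CAD
117.73188 CAD × 964 = 113493.53232 KRW
113493.53232 KRW × 0.00849 = 963.5600893968 SEK
Net change: 963.5600893968 − 1000 = -36.4399106032 SEK

-36.440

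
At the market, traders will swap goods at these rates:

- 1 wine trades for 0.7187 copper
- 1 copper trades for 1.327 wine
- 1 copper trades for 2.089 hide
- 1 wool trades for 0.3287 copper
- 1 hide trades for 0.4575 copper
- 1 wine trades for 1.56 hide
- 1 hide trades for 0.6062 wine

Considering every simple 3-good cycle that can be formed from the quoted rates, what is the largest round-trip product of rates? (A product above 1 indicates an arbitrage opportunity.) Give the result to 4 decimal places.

copper→wine→hide→copper: 1.327 × 1.56 × 0.4575 = 0.94708
copper→hide→wine→copper: 2.089 × 0.6062 × 0.7187 = 0.91013
Maximum is copper→wine→hide→copper at 0.9471; no arbitrage — every cycle loses value.

0.9471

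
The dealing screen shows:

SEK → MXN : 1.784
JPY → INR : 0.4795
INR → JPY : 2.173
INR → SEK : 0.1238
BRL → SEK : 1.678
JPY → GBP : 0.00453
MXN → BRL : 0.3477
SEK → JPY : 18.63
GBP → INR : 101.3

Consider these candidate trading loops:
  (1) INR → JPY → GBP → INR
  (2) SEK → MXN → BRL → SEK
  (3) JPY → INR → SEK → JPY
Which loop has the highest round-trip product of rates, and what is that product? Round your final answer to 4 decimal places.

(1) 2.173 × 0.00453 × 101.3 = 0.99717
(2) 1.784 × 0.3477 × 1.678 = 1.04086
(3) 0.4795 × 0.1238 × 18.63 = 1.10592
Highest is cycle (3) at 1.1059 (>1, arbitrage).

1.1059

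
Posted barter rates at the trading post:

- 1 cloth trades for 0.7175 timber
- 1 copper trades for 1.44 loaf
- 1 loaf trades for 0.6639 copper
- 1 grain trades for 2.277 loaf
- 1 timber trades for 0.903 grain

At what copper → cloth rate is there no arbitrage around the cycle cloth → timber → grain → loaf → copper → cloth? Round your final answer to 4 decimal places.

1.0210

Known legs of the cycle: 0.7175 × 0.903 × 2.277 × 0.6639 = 0.97943440362075
For no arbitrage the full-cycle product must be 1, so the missing rate is 1 / 0.97943440362075 ≈ 1.020997.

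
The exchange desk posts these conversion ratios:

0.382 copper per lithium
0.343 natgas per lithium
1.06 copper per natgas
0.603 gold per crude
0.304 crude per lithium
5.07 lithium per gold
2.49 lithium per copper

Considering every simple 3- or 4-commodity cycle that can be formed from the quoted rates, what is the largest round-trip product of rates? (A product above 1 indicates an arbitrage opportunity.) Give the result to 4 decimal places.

crude→gold→lithium→crude: 0.603 × 5.07 × 0.304 = 0.92939
natgas→copper→lithium→natgas: 1.06 × 2.49 × 0.343 = 0.90531
Maximum is crude→gold→lithium→crude at 0.9294; no arbitrage — every cycle loses value.

0.9294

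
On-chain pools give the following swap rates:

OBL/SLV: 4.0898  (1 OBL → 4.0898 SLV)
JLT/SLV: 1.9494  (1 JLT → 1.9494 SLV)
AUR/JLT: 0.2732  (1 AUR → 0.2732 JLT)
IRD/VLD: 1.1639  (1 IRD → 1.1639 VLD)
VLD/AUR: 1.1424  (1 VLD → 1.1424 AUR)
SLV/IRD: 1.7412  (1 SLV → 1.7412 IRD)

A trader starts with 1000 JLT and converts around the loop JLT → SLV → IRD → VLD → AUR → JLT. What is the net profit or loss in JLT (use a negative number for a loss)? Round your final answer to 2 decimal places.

1000 JLT × 1.9494 = 1949.4 SLV
1949.4 SLV × 1.7412 = 3394.29528 IRD
3394.29528 IRD × 1.1639 = 3950.620276392 VLD
3950.620276392 VLD × 1.1424 = 4513.1886037502208 AUR
4513.1886037502208 AUR × 0.2732 = 1233.00312654456032256 JLT
Net change: 1233.00312654456032256 − 1000 = 233.00312654456032256 JLT

233.00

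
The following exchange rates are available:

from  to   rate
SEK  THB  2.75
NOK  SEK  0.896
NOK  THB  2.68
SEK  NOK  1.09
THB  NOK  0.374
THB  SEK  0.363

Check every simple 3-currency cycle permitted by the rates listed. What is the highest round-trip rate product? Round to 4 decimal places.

1.0604

THB→SEK→NOK→THB: 0.363 × 1.09 × 2.68 = 1.06040
THB→NOK→SEK→THB: 0.374 × 0.896 × 2.75 = 0.92154
Maximum is THB→SEK→NOK→THB at 1.0604; arbitrage exists.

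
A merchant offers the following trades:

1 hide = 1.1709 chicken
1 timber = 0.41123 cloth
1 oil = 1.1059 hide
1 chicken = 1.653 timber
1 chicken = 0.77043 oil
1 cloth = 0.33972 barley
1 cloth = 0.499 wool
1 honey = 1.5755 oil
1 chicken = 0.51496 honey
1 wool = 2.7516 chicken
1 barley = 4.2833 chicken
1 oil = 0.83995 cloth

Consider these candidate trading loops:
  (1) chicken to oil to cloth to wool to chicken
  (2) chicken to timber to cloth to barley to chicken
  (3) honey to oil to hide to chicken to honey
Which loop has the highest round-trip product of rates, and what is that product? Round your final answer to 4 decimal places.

(1) 0.77043 × 0.83995 × 0.499 × 2.7516 = 0.88853
(2) 1.653 × 0.41123 × 0.33972 × 4.2833 = 0.98914
(3) 1.5755 × 1.1059 × 1.1709 × 0.51496 = 1.05058
Highest is cycle (3) at 1.0506 (>1, arbitrage).

1.0506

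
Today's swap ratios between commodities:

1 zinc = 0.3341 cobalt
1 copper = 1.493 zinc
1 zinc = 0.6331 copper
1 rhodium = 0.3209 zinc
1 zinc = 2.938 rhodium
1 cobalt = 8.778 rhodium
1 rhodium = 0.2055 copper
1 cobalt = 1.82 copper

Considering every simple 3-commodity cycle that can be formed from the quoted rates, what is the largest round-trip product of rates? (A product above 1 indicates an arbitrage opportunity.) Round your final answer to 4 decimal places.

cobalt→rhodium→zinc→cobalt: 8.778 × 0.3209 × 0.3341 = 0.94111
cobalt→copper→zinc→cobalt: 1.82 × 1.493 × 0.3341 = 0.90784
rhodium→copper→zinc→rhodium: 0.2055 × 1.493 × 2.938 = 0.90141
Maximum is cobalt→rhodium→zinc→cobalt at 0.9411; no arbitrage — every cycle loses value.

0.9411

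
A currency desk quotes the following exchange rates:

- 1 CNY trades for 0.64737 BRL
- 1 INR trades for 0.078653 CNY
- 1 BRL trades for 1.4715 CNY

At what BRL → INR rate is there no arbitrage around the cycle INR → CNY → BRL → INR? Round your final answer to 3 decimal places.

19.640

Known legs of the cycle: 0.078653 × 0.64737 = 0.05091759261
For no arbitrage the full-cycle product must be 1, so the missing rate is 1 / 0.05091759261 ≈ 19.63958.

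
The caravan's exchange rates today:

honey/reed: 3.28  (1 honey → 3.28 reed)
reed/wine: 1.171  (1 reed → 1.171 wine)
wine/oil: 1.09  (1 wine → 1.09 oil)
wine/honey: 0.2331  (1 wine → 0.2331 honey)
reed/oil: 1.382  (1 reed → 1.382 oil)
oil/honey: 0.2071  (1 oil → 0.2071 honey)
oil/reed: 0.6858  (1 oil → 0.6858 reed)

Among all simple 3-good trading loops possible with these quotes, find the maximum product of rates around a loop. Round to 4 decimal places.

reed→oil→honey→reed: 1.382 × 0.2071 × 3.28 = 0.93878
reed→wine→honey→reed: 1.171 × 0.2331 × 3.28 = 0.89531
reed→wine→oil→reed: 1.171 × 1.09 × 0.6858 = 0.87535
Maximum is reed→oil→honey→reed at 0.9388; no arbitrage — every cycle loses value.

0.9388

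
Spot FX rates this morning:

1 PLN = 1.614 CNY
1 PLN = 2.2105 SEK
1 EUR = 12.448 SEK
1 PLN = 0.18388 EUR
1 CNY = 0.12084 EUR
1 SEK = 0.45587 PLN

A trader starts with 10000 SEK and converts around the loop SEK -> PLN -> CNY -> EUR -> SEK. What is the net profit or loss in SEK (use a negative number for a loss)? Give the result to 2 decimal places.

10000 SEK × 0.45587 = 4558.7 PLN
4558.7 PLN × 1.614 = 7357.7418 CNY
7357.7418 CNY × 0.12084 = 889.109519112 EUR
889.109519112 EUR × 12.448 = 11067.635293906176 SEK
Net change: 11067.635293906176 − 10000 = 1067.635293906176 SEK

1067.64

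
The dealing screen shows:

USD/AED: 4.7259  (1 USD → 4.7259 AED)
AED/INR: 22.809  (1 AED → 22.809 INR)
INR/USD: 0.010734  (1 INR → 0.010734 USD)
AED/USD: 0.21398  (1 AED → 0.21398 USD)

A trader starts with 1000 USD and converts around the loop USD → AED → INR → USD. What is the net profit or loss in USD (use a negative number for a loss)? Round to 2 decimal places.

157.05

1000 USD × 4.7259 = 4725.9 AED
4725.9 AED × 22.809 = 107793.0531 INR
107793.0531 INR × 0.010734 = 1157.0506319754 USD
Net change: 1157.0506319754 − 1000 = 157.0506319754 USD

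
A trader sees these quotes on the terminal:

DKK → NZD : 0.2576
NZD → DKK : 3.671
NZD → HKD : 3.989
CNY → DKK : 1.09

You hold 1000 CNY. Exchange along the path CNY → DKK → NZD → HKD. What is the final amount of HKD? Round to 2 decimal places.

1120.05

1000 CNY × 1.09 = 1090 DKK
1090 DKK × 0.2576 = 280.784 NZD
280.784 NZD × 3.989 = 1120.047376 HKD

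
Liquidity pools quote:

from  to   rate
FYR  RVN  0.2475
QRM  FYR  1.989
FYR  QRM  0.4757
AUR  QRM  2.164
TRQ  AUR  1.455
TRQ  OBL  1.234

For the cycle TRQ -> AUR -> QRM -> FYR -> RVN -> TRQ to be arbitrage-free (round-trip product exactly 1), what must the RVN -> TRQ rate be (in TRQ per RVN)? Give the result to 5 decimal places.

Known legs of the cycle: 1.455 × 2.164 × 1.989 × 0.2475 = 1.54999478205
For no arbitrage the full-cycle product must be 1, so the missing rate is 1 / 1.54999478205 ≈ 0.6451635.

0.64516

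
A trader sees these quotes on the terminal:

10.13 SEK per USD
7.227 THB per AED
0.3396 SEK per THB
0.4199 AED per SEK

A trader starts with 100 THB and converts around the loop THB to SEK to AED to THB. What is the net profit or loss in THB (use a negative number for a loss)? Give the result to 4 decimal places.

100 THB × 0.3396 = 33.96 SEK
33.96 SEK × 0.4199 = 14.259804 AED
14.259804 AED × 7.227 = 103.055603508 THB
Net change: 103.055603508 − 100 = 3.055603508 THB

3.0556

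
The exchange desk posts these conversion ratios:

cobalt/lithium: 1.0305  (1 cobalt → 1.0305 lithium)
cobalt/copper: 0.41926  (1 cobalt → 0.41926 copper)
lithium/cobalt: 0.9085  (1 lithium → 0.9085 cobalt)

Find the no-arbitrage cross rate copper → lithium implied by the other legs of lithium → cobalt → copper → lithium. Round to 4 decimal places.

2.6254

Known legs of the cycle: 0.9085 × 0.41926 = 0.38089771
For no arbitrage the full-cycle product must be 1, so the missing rate is 1 / 0.38089771 ≈ 2.625377.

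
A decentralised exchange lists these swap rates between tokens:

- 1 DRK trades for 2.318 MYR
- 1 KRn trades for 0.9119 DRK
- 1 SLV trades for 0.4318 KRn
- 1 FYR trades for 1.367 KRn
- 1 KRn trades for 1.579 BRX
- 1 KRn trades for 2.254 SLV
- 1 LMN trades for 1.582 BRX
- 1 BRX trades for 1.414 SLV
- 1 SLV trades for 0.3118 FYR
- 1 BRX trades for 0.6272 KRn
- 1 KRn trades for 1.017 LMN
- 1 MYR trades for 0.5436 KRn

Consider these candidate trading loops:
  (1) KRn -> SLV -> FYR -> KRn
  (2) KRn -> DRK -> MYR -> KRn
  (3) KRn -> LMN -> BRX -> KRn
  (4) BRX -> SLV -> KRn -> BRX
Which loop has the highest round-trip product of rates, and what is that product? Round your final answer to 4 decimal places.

(1) 2.254 × 0.3118 × 1.367 = 0.96072
(2) 0.9119 × 2.318 × 0.5436 = 1.14905
(3) 1.017 × 1.582 × 0.6272 = 1.00910
(4) 1.414 × 0.4318 × 1.579 = 0.96408
Highest is cycle (2) at 1.1491 (>1, arbitrage).

1.1491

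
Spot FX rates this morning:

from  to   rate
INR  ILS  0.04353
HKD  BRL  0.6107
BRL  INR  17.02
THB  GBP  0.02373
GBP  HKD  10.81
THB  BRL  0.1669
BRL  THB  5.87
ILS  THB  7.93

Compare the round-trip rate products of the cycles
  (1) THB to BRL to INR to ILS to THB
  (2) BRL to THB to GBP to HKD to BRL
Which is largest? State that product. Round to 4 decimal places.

(1) 0.1669 × 17.02 × 0.04353 × 7.93 = 0.98057
(2) 5.87 × 0.02373 × 10.81 × 0.6107 = 0.91958
Highest is cycle (1) at 0.9806 (≤1, no arbitrage).

0.9806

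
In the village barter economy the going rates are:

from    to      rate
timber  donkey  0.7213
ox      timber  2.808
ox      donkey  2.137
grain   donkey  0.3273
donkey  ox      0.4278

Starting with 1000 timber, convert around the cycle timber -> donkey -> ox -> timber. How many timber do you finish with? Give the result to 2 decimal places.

1000 timber × 0.7213 = 721.3 donkey
721.3 donkey × 0.4278 = 308.57214 ox
308.57214 ox × 2.808 = 866.47056912 timber

866.47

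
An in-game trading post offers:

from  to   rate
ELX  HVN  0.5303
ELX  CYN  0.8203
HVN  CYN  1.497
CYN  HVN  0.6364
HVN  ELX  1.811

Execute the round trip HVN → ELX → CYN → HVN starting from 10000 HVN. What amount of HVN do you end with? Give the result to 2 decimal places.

10000 HVN × 1.811 = 18110 ELX
18110 ELX × 0.8203 = 14855.633 CYN
14855.633 CYN × 0.6364 = 9454.1248412 HVN

9454.12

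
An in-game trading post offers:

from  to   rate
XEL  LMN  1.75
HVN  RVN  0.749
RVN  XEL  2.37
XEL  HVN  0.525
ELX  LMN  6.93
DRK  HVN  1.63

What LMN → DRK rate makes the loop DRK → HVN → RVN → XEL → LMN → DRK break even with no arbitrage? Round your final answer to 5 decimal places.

Known legs of the cycle: 1.63 × 0.749 × 2.37 × 1.75 = 5.063558325
For no arbitrage the full-cycle product must be 1, so the missing rate is 1 / 5.063558325 ≈ 0.1974896.

0.19749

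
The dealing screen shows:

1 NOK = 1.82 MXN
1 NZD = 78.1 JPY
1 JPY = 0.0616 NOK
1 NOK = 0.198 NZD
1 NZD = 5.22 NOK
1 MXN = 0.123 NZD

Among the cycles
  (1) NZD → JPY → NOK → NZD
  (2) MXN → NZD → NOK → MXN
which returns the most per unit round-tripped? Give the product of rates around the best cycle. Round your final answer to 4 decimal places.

1.1685

(1) 78.1 × 0.0616 × 0.198 = 0.95257
(2) 0.123 × 5.22 × 1.82 = 1.16855
Highest is cycle (2) at 1.1685 (>1, arbitrage).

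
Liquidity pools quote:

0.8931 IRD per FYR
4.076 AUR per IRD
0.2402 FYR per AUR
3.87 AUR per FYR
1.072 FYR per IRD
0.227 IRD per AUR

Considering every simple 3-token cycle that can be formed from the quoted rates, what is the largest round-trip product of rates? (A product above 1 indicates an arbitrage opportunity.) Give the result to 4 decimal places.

IRD→FYR→AUR→IRD: 1.072 × 3.87 × 0.227 = 0.94174
IRD→AUR→FYR→IRD: 4.076 × 0.2402 × 0.8931 = 0.87439
Maximum is IRD→FYR→AUR→IRD at 0.9417; no arbitrage — every cycle loses value.

0.9417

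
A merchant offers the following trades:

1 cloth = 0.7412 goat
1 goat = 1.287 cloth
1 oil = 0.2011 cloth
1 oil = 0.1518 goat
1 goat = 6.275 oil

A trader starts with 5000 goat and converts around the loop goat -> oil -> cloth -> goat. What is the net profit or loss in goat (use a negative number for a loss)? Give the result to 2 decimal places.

-323.39

5000 goat × 6.275 = 31375 oil
31375 oil × 0.2011 = 6309.5125 cloth
6309.5125 cloth × 0.7412 = 4676.610665 goat
Net change: 4676.610665 − 5000 = -323.389335 goat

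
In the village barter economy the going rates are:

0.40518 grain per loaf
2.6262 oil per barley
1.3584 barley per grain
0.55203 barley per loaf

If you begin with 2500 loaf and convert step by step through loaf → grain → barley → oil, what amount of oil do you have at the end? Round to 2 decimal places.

2500 loaf × 0.40518 = 1012.95 grain
1012.95 grain × 1.3584 = 1375.99128 barley
1375.99128 barley × 2.6262 = 3613.628299536 oil

3613.63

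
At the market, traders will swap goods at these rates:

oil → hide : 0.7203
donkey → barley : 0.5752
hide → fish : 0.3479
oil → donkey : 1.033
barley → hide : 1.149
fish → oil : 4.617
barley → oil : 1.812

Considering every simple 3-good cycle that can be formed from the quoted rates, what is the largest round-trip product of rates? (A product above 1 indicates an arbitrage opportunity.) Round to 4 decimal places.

fish→oil→hide→fish: 4.617 × 0.7203 × 0.3479 = 1.15698
oil→donkey→barley→oil: 1.033 × 0.5752 × 1.812 = 1.07666
Maximum is fish→oil→hide→fish at 1.1570; arbitrage exists.

1.1570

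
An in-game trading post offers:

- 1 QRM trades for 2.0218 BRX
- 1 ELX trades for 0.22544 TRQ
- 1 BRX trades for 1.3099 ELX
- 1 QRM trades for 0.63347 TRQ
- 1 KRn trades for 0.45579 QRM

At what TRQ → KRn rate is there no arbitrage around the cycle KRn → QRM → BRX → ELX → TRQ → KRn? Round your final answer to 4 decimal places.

Known legs of the cycle: 0.45579 × 2.0218 × 1.3099 × 0.22544 = 0.272127293723152032
For no arbitrage the full-cycle product must be 1, so the missing rate is 1 / 0.272127293723152032 ≈ 3.674751.

3.6748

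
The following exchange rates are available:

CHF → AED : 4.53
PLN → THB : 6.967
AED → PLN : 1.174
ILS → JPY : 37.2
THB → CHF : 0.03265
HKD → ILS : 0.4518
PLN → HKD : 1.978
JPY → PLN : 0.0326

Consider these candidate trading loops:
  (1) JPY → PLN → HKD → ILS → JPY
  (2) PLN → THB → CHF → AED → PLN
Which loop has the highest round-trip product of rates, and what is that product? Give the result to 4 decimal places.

(1) 0.0326 × 1.978 × 0.4518 × 37.2 = 1.08376
(2) 6.967 × 0.03265 × 4.53 × 1.174 = 1.20975
Highest is cycle (2) at 1.2097 (>1, arbitrage).

1.2097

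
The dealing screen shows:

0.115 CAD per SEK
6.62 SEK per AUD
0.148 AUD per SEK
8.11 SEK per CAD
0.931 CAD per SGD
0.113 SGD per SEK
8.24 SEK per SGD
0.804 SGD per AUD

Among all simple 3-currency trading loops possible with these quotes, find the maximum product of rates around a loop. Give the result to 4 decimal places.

SGD→SEK→AUD→SGD: 8.24 × 0.148 × 0.804 = 0.98049
CAD→SEK→SGD→CAD: 8.11 × 0.113 × 0.931 = 0.85320
Maximum is SGD→SEK→AUD→SGD at 0.9805; no arbitrage — every cycle loses value.

0.9805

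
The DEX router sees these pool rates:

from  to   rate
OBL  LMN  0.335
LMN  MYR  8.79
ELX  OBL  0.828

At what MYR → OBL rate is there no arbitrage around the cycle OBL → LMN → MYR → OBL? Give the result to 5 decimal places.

0.33960

Known legs of the cycle: 0.335 × 8.79 = 2.94465
For no arbitrage the full-cycle product must be 1, so the missing rate is 1 / 2.94465 ≈ 0.3395989.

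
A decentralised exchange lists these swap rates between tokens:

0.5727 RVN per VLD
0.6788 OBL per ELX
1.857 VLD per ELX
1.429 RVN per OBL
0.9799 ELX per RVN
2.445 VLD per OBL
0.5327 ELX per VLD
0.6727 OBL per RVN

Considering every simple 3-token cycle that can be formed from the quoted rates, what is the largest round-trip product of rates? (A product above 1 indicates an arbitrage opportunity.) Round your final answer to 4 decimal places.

1.0421

VLD→RVN→ELX→VLD: 0.5727 × 0.9799 × 1.857 = 1.04213
ELX→OBL→RVN→ELX: 0.6788 × 1.429 × 0.9799 = 0.95051
VLD→RVN→OBL→VLD: 0.5727 × 0.6727 × 2.445 = 0.94195
VLD→ELX→OBL→VLD: 0.5327 × 0.6788 × 2.445 = 0.88410
Maximum is VLD→RVN→ELX→VLD at 1.0421; arbitrage exists.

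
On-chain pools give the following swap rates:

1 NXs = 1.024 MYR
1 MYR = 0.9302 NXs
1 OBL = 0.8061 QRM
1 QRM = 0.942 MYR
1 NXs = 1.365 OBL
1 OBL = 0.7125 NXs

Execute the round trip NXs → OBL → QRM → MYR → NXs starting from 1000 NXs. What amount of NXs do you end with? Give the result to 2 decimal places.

964.16

1000 NXs × 1.365 = 1365 OBL
1365 OBL × 0.8061 = 1100.3265 QRM
1100.3265 QRM × 0.942 = 1036.507563 MYR
1036.507563 MYR × 0.9302 = 964.1593351026 NXs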